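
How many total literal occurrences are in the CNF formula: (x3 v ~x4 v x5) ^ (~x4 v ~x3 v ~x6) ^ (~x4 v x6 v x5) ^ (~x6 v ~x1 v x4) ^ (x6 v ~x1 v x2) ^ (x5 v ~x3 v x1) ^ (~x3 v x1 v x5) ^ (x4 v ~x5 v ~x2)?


Clause lengths: 3, 3, 3, 3, 3, 3, 3, 3.
Sum = 3 + 3 + 3 + 3 + 3 + 3 + 3 + 3 = 24.

24


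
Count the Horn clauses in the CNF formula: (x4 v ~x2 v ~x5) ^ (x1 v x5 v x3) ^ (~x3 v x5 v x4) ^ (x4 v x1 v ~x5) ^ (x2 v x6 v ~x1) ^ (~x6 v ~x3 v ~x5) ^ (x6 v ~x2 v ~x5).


A Horn clause has at most one positive literal.
Clause 1: 1 positive lit(s) -> Horn
Clause 2: 3 positive lit(s) -> not Horn
Clause 3: 2 positive lit(s) -> not Horn
Clause 4: 2 positive lit(s) -> not Horn
Clause 5: 2 positive lit(s) -> not Horn
Clause 6: 0 positive lit(s) -> Horn
Clause 7: 1 positive lit(s) -> Horn
Total Horn clauses = 3.

3


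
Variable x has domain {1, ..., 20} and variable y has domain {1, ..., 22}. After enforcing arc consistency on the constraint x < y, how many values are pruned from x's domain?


For the constraint x < y, x needs a supporting value in y's domain.
x can be at most 21 (one less than y's maximum).
Valid x values from domain: 20 out of 20.
Pruned = 20 - 20 = 0.

0


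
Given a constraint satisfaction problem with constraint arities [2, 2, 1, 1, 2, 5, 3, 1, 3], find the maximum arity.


The arities are: 2, 2, 1, 1, 2, 5, 3, 1, 3.
Scan for the maximum value.
Maximum arity = 5.

5


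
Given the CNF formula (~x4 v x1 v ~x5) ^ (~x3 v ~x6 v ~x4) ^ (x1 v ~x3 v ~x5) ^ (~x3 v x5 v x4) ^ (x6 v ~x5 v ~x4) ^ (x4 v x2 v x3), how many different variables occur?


Identify each distinct variable in the formula.
Variables found: x1, x2, x3, x4, x5, x6.
Total distinct variables = 6.

6


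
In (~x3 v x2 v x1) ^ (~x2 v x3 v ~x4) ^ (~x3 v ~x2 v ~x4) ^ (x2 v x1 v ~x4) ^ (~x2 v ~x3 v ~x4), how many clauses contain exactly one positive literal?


A definite clause has exactly one positive literal.
Clause 1: 2 positive -> not definite
Clause 2: 1 positive -> definite
Clause 3: 0 positive -> not definite
Clause 4: 2 positive -> not definite
Clause 5: 0 positive -> not definite
Definite clause count = 1.

1


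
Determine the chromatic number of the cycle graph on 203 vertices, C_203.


An odd cycle cannot be 2-colored: alternating two colors around the cycle returns to the start with a conflict.
Since 203 is odd, three colors are required (and three suffice).
Chromatic number = 3.

3


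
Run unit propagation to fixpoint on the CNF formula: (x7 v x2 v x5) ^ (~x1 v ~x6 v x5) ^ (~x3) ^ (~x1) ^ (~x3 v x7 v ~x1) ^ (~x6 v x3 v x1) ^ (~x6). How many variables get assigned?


Unit propagation repeatedly assigns the literal in any unit clause, then simplifies.
Assignments in order: x3 = F, x1 = F, x6 = F.
No further unit clauses remain.
Total variables assigned = 3.

3


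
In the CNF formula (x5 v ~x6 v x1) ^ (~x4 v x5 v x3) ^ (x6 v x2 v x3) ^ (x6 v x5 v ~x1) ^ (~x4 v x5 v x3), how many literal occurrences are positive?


Scan each clause for unnegated literals.
Clause 1: 2 positive; Clause 2: 2 positive; Clause 3: 3 positive; Clause 4: 2 positive; Clause 5: 2 positive.
Total positive literal occurrences = 11.

11


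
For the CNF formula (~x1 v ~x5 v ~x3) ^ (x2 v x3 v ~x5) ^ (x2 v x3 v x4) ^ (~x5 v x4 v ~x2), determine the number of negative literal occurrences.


Scan each clause for negated literals.
Clause 1: 3 negative; Clause 2: 1 negative; Clause 3: 0 negative; Clause 4: 2 negative.
Total negative literal occurrences = 6.

6


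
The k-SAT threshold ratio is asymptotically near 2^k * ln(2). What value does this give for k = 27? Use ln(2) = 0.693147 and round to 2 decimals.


Using the asymptotic formula: threshold ~ 2^k * ln(2).
2^27 = 134217728.
134217728 * 0.693147 = 93032615.51.

93032615.51


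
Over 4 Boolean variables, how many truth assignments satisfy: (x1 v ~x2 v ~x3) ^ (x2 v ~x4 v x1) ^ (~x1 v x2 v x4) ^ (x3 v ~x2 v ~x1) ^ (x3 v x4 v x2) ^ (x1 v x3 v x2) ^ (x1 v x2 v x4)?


Enumerate all 16 truth assignments over 4 variables.
Test each against every clause.
Satisfying assignments found: 6.

6


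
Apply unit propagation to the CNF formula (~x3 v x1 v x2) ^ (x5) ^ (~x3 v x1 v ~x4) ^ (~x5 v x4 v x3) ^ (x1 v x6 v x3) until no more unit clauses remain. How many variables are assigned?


Unit propagation repeatedly assigns the literal in any unit clause, then simplifies.
Assignments in order: x5 = T.
No further unit clauses remain.
Total variables assigned = 1.

1


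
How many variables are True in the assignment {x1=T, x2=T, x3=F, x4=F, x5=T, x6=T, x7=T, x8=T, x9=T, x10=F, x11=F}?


The weight is the number of variables assigned True.
True variables: x1, x2, x5, x6, x7, x8, x9.
Weight = 7.

7


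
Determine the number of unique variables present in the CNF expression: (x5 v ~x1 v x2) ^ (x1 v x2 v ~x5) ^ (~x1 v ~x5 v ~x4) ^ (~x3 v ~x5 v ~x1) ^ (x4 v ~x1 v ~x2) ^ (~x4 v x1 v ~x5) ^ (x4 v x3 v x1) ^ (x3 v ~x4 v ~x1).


Identify each distinct variable in the formula.
Variables found: x1, x2, x3, x4, x5.
Total distinct variables = 5.

5


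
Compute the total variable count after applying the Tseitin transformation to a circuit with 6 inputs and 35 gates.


The Tseitin transformation introduces one auxiliary variable per gate.
Total variables = inputs + gates = 6 + 35 = 41.

41


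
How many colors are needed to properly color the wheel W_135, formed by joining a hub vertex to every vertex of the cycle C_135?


W_135 consists of the cycle C_135 together with a hub vertex adjacent to every cycle vertex.
The cycle C_135 needs 3 colors (odd cycle -> 3).
The hub is adjacent to every cycle vertex, so it must receive a new color distinct from all of them.
Chromatic number = 3 + 1 = 4.

4


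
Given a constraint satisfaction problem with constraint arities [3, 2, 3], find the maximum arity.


The arities are: 3, 2, 3.
Scan for the maximum value.
Maximum arity = 3.

3


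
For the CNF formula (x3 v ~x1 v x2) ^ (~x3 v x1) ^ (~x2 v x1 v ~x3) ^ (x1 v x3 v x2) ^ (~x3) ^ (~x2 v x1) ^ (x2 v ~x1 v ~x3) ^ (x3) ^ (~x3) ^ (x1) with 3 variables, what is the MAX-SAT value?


Enumerate all 8 truth assignments.
For each, count how many of the 10 clauses are satisfied.
The formula is not fully satisfiable, so the maximum is below 10.
Maximum simultaneously satisfiable clauses = 9.

9


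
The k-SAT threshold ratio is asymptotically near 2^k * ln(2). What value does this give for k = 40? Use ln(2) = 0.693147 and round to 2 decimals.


Using the asymptotic formula: threshold ~ 2^k * ln(2).
2^40 = 1099511627776.
1099511627776 * 0.693147 = 762123186258.05.

762123186258.05


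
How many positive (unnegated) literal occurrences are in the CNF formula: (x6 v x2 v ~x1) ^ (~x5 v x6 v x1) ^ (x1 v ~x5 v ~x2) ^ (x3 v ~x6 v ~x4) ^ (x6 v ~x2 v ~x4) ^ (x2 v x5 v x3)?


Scan each clause for unnegated literals.
Clause 1: 2 positive; Clause 2: 2 positive; Clause 3: 1 positive; Clause 4: 1 positive; Clause 5: 1 positive; Clause 6: 3 positive.
Total positive literal occurrences = 10.

10


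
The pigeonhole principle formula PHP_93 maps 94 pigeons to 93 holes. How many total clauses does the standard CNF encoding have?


The PHP encoding has two parts:
1) At-least-one-hole clauses: 94 (one per pigeon, each with 93 literals).
2) At-most-one-pigeon-per-hole clauses: 93 holes * C(94,2) = 93 * 4371 = 406503.
Total clauses = 94 + 406503 = 406597.

406597


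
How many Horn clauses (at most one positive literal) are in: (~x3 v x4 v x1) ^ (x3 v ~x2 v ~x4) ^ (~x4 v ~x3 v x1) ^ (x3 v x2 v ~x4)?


A Horn clause has at most one positive literal.
Clause 1: 2 positive lit(s) -> not Horn
Clause 2: 1 positive lit(s) -> Horn
Clause 3: 1 positive lit(s) -> Horn
Clause 4: 2 positive lit(s) -> not Horn
Total Horn clauses = 2.

2


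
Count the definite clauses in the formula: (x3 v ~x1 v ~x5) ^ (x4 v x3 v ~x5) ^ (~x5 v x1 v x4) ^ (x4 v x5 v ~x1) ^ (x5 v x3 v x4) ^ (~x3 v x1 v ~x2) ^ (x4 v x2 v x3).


A definite clause has exactly one positive literal.
Clause 1: 1 positive -> definite
Clause 2: 2 positive -> not definite
Clause 3: 2 positive -> not definite
Clause 4: 2 positive -> not definite
Clause 5: 3 positive -> not definite
Clause 6: 1 positive -> definite
Clause 7: 3 positive -> not definite
Definite clause count = 2.

2


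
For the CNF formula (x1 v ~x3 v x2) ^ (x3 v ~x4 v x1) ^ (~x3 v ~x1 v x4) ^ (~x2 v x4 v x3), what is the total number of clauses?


Each group enclosed in parentheses joined by ^ is one clause.
Counting the conjuncts: 4 clauses.

4


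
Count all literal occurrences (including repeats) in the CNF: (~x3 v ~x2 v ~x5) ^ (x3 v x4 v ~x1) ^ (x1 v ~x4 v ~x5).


Clause lengths: 3, 3, 3.
Sum = 3 + 3 + 3 = 9.

9


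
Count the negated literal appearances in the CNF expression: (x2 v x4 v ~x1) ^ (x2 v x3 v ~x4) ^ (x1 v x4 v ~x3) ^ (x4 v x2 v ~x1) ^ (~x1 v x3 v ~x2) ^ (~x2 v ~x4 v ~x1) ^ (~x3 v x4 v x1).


Scan each clause for negated literals.
Clause 1: 1 negative; Clause 2: 1 negative; Clause 3: 1 negative; Clause 4: 1 negative; Clause 5: 2 negative; Clause 6: 3 negative; Clause 7: 1 negative.
Total negative literal occurrences = 10.

10


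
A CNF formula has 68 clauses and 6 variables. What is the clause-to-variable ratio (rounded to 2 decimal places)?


Clause-to-variable ratio = clauses / variables.
68 / 6 = 11.33.

11.33


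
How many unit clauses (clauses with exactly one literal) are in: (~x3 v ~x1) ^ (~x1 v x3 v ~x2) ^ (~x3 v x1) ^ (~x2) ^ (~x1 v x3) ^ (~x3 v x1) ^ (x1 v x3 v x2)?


A unit clause contains exactly one literal.
Unit clauses found: (~x2).
Count = 1.

1


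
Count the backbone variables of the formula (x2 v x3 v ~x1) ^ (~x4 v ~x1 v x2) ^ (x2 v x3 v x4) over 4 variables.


Find all satisfying assignments: 12 model(s).
Check which variables have the same value in every model.
No variable is fixed across all models.
Backbone size = 0.

0


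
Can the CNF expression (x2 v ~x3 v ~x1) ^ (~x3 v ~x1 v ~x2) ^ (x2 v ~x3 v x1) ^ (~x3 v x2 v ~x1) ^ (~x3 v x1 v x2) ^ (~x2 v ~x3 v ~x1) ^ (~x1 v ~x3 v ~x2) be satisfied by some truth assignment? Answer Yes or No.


Check all 8 possible truth assignments.
Number of satisfying assignments found: 5.
The formula is satisfiable.

Yes


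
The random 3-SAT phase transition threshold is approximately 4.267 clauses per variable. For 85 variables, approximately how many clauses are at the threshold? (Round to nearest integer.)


The 3-SAT phase transition occurs at approximately 4.267 clauses per variable.
m = 4.267 * 85 = 362.695.
Rounded to nearest integer: 363.

363


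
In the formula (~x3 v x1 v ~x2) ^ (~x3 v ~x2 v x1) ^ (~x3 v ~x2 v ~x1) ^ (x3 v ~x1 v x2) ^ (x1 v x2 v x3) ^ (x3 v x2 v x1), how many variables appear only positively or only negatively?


A pure literal appears in only one polarity across all clauses.
No pure literals found.
Count = 0.

0


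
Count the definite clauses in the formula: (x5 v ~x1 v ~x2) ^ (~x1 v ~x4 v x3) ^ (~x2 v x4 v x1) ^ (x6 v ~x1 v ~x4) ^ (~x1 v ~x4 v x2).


A definite clause has exactly one positive literal.
Clause 1: 1 positive -> definite
Clause 2: 1 positive -> definite
Clause 3: 2 positive -> not definite
Clause 4: 1 positive -> definite
Clause 5: 1 positive -> definite
Definite clause count = 4.

4


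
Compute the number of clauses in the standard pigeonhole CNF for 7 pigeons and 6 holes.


The PHP encoding has two parts:
1) At-least-one-hole clauses: 7 (one per pigeon, each with 6 literals).
2) At-most-one-pigeon-per-hole clauses: 6 holes * C(7,2) = 6 * 21 = 126.
Total clauses = 7 + 126 = 133.

133


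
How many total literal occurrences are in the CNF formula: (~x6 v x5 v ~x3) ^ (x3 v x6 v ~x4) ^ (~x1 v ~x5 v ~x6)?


Clause lengths: 3, 3, 3.
Sum = 3 + 3 + 3 = 9.

9


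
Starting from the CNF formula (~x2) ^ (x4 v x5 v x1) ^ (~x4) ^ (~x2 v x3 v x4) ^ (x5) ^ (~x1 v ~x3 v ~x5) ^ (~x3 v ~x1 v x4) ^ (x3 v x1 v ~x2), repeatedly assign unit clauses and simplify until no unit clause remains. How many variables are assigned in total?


Unit propagation repeatedly assigns the literal in any unit clause, then simplifies.
Assignments in order: x2 = F, x4 = F, x5 = T.
No further unit clauses remain.
Total variables assigned = 3.

3


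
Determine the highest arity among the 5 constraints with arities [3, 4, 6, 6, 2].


The arities are: 3, 4, 6, 6, 2.
Scan for the maximum value.
Maximum arity = 6.

6


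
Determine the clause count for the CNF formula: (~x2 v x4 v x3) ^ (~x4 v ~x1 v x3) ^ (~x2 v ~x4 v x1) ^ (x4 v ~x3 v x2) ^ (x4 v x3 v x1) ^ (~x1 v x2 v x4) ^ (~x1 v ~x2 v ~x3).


Each group enclosed in parentheses joined by ^ is one clause.
Counting the conjuncts: 7 clauses.

7


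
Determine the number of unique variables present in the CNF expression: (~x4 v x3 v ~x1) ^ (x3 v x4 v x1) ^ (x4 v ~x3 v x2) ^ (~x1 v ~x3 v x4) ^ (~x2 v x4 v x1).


Identify each distinct variable in the formula.
Variables found: x1, x2, x3, x4.
Total distinct variables = 4.

4


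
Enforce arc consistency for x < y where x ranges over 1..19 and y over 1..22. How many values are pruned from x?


For the constraint x < y, x needs a supporting value in y's domain.
x can be at most 21 (one less than y's maximum).
Valid x values from domain: 19 out of 19.
Pruned = 19 - 19 = 0.

0


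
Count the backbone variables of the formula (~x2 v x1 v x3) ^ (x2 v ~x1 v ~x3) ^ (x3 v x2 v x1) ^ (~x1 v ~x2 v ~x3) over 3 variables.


Find all satisfying assignments: 4 model(s).
Check which variables have the same value in every model.
No variable is fixed across all models.
Backbone size = 0.

0


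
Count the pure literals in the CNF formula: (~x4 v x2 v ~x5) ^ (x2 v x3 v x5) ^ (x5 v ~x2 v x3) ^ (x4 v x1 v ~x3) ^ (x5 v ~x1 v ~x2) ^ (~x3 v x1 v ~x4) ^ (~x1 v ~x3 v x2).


A pure literal appears in only one polarity across all clauses.
No pure literals found.
Count = 0.

0


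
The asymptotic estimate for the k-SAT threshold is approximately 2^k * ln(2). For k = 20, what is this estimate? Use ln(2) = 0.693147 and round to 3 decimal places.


Using the asymptotic formula: threshold ~ 2^k * ln(2).
2^20 = 1048576.
1048576 * 0.693147 = 726817.309.

726817.309


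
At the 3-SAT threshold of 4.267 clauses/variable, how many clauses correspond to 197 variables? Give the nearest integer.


The 3-SAT phase transition occurs at approximately 4.267 clauses per variable.
m = 4.267 * 197 = 840.599.
Rounded to nearest integer: 841.

841


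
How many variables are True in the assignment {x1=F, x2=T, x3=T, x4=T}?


The weight is the number of variables assigned True.
True variables: x2, x3, x4.
Weight = 3.

3


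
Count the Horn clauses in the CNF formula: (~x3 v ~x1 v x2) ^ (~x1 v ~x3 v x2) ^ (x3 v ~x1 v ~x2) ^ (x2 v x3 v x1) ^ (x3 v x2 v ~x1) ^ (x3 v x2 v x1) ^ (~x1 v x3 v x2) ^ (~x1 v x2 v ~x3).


A Horn clause has at most one positive literal.
Clause 1: 1 positive lit(s) -> Horn
Clause 2: 1 positive lit(s) -> Horn
Clause 3: 1 positive lit(s) -> Horn
Clause 4: 3 positive lit(s) -> not Horn
Clause 5: 2 positive lit(s) -> not Horn
Clause 6: 3 positive lit(s) -> not Horn
Clause 7: 2 positive lit(s) -> not Horn
Clause 8: 1 positive lit(s) -> Horn
Total Horn clauses = 4.

4


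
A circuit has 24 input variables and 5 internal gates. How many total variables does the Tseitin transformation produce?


The Tseitin transformation introduces one auxiliary variable per gate.
Total variables = inputs + gates = 24 + 5 = 29.

29


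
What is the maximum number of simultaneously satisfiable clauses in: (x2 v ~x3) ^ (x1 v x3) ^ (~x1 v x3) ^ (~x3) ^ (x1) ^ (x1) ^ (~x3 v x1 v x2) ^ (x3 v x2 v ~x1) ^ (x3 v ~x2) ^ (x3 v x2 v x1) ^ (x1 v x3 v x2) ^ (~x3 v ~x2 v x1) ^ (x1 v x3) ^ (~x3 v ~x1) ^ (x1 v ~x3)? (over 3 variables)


Enumerate all 8 truth assignments.
For each, count how many of the 15 clauses are satisfied.
The formula is not fully satisfiable, so the maximum is below 15.
Maximum simultaneously satisfiable clauses = 13.

13


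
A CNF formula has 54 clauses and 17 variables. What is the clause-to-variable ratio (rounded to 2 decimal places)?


Clause-to-variable ratio = clauses / variables.
54 / 17 = 3.18.

3.18


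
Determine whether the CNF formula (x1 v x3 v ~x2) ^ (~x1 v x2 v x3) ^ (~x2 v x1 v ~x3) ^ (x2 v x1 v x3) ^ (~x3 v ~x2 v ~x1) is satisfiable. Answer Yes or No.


Check all 8 possible truth assignments.
Number of satisfying assignments found: 3.
The formula is satisfiable.

Yes


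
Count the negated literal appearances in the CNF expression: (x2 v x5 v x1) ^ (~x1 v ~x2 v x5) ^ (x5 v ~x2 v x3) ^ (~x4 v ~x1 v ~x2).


Scan each clause for negated literals.
Clause 1: 0 negative; Clause 2: 2 negative; Clause 3: 1 negative; Clause 4: 3 negative.
Total negative literal occurrences = 6.

6


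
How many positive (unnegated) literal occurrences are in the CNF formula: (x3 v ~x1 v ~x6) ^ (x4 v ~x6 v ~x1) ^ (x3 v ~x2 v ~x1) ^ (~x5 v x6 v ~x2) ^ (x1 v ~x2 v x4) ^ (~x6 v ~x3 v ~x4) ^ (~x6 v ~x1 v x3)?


Scan each clause for unnegated literals.
Clause 1: 1 positive; Clause 2: 1 positive; Clause 3: 1 positive; Clause 4: 1 positive; Clause 5: 2 positive; Clause 6: 0 positive; Clause 7: 1 positive.
Total positive literal occurrences = 7.

7


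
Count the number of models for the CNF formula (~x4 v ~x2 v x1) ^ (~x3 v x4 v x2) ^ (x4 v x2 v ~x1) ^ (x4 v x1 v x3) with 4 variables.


Enumerate all 16 truth assignments over 4 variables.
Test each against every clause.
Satisfying assignments found: 9.

9


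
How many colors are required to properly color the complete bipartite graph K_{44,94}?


K_{44,94} is bipartite by definition: the two parts are independent sets, with every edge crossing between them.
Color all vertices in one part with color 1 and all vertices in the other part with color 2.
Since the graph has at least one edge, one color does not suffice.
Chromatic number = 2.

2


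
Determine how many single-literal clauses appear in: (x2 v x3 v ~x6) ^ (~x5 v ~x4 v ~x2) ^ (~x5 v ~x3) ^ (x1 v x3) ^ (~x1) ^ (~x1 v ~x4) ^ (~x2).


A unit clause contains exactly one literal.
Unit clauses found: (~x1), (~x2).
Count = 2.

2


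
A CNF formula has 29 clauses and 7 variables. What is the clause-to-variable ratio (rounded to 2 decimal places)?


Clause-to-variable ratio = clauses / variables.
29 / 7 = 4.14.

4.14


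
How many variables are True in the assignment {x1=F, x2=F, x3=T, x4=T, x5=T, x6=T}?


The weight is the number of variables assigned True.
True variables: x3, x4, x5, x6.
Weight = 4.

4


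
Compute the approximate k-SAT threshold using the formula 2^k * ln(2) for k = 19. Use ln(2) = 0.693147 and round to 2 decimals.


Using the asymptotic formula: threshold ~ 2^k * ln(2).
2^19 = 524288.
524288 * 0.693147 = 363408.65.

363408.65


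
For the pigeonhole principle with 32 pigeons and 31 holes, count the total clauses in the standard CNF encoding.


The PHP encoding has two parts:
1) At-least-one-hole clauses: 32 (one per pigeon, each with 31 literals).
2) At-most-one-pigeon-per-hole clauses: 31 holes * C(32,2) = 31 * 496 = 15376.
Total clauses = 32 + 15376 = 15408.

15408


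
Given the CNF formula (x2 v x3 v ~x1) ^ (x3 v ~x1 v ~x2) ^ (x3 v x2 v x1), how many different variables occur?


Identify each distinct variable in the formula.
Variables found: x1, x2, x3.
Total distinct variables = 3.

3


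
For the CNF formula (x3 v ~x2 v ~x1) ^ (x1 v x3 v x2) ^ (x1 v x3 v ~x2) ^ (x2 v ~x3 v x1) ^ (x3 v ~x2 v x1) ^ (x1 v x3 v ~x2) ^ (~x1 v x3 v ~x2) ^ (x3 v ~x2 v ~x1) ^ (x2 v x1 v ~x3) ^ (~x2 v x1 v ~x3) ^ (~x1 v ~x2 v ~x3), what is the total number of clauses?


Each group enclosed in parentheses joined by ^ is one clause.
Counting the conjuncts: 11 clauses.

11


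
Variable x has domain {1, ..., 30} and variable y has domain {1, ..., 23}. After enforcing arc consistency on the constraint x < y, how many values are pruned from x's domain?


For the constraint x < y, x needs a supporting value in y's domain.
x can be at most 22 (one less than y's maximum).
Valid x values from domain: 22 out of 30.
Pruned = 30 - 22 = 8.

8


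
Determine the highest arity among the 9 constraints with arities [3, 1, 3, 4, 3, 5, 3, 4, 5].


The arities are: 3, 1, 3, 4, 3, 5, 3, 4, 5.
Scan for the maximum value.
Maximum arity = 5.

5


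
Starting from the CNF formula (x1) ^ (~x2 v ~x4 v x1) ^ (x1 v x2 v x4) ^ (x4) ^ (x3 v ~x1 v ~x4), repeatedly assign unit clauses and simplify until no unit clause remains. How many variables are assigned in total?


Unit propagation repeatedly assigns the literal in any unit clause, then simplifies.
Assignments in order: x1 = T, x4 = T, x3 = T.
No further unit clauses remain.
Total variables assigned = 3.

3


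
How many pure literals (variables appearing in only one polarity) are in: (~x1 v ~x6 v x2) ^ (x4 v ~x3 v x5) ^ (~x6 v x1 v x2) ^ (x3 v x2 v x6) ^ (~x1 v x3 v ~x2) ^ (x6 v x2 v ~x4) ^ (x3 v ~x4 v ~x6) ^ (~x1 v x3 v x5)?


A pure literal appears in only one polarity across all clauses.
Pure literals: x5 (positive only).
Count = 1.

1


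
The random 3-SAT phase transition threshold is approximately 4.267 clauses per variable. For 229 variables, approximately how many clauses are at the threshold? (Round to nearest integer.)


The 3-SAT phase transition occurs at approximately 4.267 clauses per variable.
m = 4.267 * 229 = 977.143.
Rounded to nearest integer: 977.

977


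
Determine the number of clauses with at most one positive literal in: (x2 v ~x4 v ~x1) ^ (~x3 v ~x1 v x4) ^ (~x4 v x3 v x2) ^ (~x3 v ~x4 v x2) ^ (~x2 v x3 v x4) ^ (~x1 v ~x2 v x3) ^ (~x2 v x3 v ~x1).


A Horn clause has at most one positive literal.
Clause 1: 1 positive lit(s) -> Horn
Clause 2: 1 positive lit(s) -> Horn
Clause 3: 2 positive lit(s) -> not Horn
Clause 4: 1 positive lit(s) -> Horn
Clause 5: 2 positive lit(s) -> not Horn
Clause 6: 1 positive lit(s) -> Horn
Clause 7: 1 positive lit(s) -> Horn
Total Horn clauses = 5.

5


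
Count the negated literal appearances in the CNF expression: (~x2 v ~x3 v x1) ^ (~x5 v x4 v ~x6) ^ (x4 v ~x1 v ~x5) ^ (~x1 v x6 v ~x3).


Scan each clause for negated literals.
Clause 1: 2 negative; Clause 2: 2 negative; Clause 3: 2 negative; Clause 4: 2 negative.
Total negative literal occurrences = 8.

8


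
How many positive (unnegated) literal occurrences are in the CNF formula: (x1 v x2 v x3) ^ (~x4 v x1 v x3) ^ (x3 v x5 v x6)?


Scan each clause for unnegated literals.
Clause 1: 3 positive; Clause 2: 2 positive; Clause 3: 3 positive.
Total positive literal occurrences = 8.

8


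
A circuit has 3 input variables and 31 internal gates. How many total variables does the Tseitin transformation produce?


The Tseitin transformation introduces one auxiliary variable per gate.
Total variables = inputs + gates = 3 + 31 = 34.

34


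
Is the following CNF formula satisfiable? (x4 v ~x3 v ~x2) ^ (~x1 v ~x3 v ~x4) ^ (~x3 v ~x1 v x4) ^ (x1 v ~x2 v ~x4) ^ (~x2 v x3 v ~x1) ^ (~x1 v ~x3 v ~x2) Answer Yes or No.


Check all 16 possible truth assignments.
Number of satisfying assignments found: 7.
The formula is satisfiable.

Yes


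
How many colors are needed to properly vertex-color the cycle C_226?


A cycle on an even number of vertices is bipartite: alternate two colors around the cycle.
Since 226 is even, two colors suffice, and at least two are needed because the graph has edges.
Chromatic number = 2.

2


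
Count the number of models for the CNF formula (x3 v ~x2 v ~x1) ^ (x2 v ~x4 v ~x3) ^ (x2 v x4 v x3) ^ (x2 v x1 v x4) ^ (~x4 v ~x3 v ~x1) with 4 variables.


Enumerate all 16 truth assignments over 4 variables.
Test each against every clause.
Satisfying assignments found: 8.

8


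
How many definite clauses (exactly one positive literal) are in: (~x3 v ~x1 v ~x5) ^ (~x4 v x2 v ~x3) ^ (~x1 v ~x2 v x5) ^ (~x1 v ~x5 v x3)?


A definite clause has exactly one positive literal.
Clause 1: 0 positive -> not definite
Clause 2: 1 positive -> definite
Clause 3: 1 positive -> definite
Clause 4: 1 positive -> definite
Definite clause count = 3.

3


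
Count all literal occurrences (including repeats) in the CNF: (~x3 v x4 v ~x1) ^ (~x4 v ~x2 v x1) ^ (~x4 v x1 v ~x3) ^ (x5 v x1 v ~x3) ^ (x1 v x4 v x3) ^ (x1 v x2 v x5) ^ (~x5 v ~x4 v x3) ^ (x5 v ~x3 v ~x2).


Clause lengths: 3, 3, 3, 3, 3, 3, 3, 3.
Sum = 3 + 3 + 3 + 3 + 3 + 3 + 3 + 3 = 24.

24


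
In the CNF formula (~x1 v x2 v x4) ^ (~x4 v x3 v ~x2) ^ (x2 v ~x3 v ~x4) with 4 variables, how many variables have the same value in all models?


Find all satisfying assignments: 10 model(s).
Check which variables have the same value in every model.
No variable is fixed across all models.
Backbone size = 0.

0


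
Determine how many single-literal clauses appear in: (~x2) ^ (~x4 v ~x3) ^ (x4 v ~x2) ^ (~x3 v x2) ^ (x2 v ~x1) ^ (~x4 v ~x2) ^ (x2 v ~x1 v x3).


A unit clause contains exactly one literal.
Unit clauses found: (~x2).
Count = 1.

1


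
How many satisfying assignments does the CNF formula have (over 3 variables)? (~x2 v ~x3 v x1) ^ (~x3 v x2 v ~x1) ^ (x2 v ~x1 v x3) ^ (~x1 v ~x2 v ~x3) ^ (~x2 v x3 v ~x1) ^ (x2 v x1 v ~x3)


Enumerate all 8 truth assignments over 3 variables.
Test each against every clause.
Satisfying assignments found: 2.

2


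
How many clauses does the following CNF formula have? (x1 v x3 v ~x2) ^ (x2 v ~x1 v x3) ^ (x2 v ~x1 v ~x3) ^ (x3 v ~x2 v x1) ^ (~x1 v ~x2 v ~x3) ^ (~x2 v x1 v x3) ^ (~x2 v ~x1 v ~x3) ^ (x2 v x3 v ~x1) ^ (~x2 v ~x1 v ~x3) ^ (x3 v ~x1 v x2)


Each group enclosed in parentheses joined by ^ is one clause.
Counting the conjuncts: 10 clauses.

10


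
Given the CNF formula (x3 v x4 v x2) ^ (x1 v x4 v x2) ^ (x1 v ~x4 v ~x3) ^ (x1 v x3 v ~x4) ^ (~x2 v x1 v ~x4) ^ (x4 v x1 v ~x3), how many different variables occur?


Identify each distinct variable in the formula.
Variables found: x1, x2, x3, x4.
Total distinct variables = 4.

4


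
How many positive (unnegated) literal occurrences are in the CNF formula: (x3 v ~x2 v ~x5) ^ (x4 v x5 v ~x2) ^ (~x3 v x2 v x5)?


Scan each clause for unnegated literals.
Clause 1: 1 positive; Clause 2: 2 positive; Clause 3: 2 positive.
Total positive literal occurrences = 5.

5


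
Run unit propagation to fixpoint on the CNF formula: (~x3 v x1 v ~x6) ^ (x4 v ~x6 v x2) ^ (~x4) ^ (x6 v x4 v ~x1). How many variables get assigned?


Unit propagation repeatedly assigns the literal in any unit clause, then simplifies.
Assignments in order: x4 = F.
No further unit clauses remain.
Total variables assigned = 1.

1


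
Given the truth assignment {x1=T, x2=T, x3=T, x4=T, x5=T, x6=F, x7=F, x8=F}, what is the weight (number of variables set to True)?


The weight is the number of variables assigned True.
True variables: x1, x2, x3, x4, x5.
Weight = 5.

5


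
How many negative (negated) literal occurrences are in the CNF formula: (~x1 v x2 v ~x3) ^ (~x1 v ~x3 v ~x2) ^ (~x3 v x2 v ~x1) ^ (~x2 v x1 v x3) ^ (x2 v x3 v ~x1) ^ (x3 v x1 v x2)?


Scan each clause for negated literals.
Clause 1: 2 negative; Clause 2: 3 negative; Clause 3: 2 negative; Clause 4: 1 negative; Clause 5: 1 negative; Clause 6: 0 negative.
Total negative literal occurrences = 9.

9


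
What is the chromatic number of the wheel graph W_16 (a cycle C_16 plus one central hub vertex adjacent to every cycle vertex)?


W_16 consists of the cycle C_16 together with a hub vertex adjacent to every cycle vertex.
The cycle C_16 needs 2 colors (even cycle -> 2).
The hub is adjacent to every cycle vertex, so it must receive a new color distinct from all of them.
Chromatic number = 2 + 1 = 3.

3


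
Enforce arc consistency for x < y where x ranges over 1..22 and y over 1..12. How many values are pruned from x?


For the constraint x < y, x needs a supporting value in y's domain.
x can be at most 11 (one less than y's maximum).
Valid x values from domain: 11 out of 22.
Pruned = 22 - 11 = 11.

11


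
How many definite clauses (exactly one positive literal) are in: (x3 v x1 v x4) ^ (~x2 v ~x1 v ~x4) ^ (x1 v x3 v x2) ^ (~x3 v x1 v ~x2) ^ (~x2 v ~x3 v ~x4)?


A definite clause has exactly one positive literal.
Clause 1: 3 positive -> not definite
Clause 2: 0 positive -> not definite
Clause 3: 3 positive -> not definite
Clause 4: 1 positive -> definite
Clause 5: 0 positive -> not definite
Definite clause count = 1.

1


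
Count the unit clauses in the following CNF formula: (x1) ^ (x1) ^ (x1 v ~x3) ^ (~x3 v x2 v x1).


A unit clause contains exactly one literal.
Unit clauses found: (x1), (x1).
Count = 2.

2


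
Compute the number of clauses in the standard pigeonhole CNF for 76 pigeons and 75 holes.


The PHP encoding has two parts:
1) At-least-one-hole clauses: 76 (one per pigeon, each with 75 literals).
2) At-most-one-pigeon-per-hole clauses: 75 holes * C(76,2) = 75 * 2850 = 213750.
Total clauses = 76 + 213750 = 213826.

213826


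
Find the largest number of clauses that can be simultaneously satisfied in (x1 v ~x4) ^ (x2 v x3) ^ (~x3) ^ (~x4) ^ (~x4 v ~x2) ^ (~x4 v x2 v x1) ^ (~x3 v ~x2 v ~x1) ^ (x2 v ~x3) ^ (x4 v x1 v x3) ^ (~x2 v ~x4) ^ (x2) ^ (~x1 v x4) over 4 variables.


Enumerate all 16 truth assignments.
For each, count how many of the 12 clauses are satisfied.
The formula is not fully satisfiable, so the maximum is below 12.
Maximum simultaneously satisfiable clauses = 11.

11


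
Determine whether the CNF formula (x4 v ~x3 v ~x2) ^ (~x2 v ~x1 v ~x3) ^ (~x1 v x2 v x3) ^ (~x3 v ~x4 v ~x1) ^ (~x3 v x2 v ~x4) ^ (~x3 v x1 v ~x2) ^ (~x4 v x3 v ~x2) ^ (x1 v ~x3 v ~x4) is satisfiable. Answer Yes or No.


Check all 16 possible truth assignments.
Number of satisfying assignments found: 6.
The formula is satisfiable.

Yes


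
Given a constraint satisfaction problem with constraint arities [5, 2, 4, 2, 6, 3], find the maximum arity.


The arities are: 5, 2, 4, 2, 6, 3.
Scan for the maximum value.
Maximum arity = 6.

6


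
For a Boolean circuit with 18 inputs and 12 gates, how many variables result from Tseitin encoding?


The Tseitin transformation introduces one auxiliary variable per gate.
Total variables = inputs + gates = 18 + 12 = 30.

30


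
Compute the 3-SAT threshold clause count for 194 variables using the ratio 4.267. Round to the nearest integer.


The 3-SAT phase transition occurs at approximately 4.267 clauses per variable.
m = 4.267 * 194 = 827.798.
Rounded to nearest integer: 828.

828


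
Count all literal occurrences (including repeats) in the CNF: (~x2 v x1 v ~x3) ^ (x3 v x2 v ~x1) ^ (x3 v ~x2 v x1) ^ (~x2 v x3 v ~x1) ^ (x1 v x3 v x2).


Clause lengths: 3, 3, 3, 3, 3.
Sum = 3 + 3 + 3 + 3 + 3 = 15.

15


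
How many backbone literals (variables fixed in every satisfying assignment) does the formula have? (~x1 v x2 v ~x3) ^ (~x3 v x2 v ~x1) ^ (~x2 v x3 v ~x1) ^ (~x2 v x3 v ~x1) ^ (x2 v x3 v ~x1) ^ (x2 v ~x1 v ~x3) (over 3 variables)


Find all satisfying assignments: 5 model(s).
Check which variables have the same value in every model.
No variable is fixed across all models.
Backbone size = 0.

0


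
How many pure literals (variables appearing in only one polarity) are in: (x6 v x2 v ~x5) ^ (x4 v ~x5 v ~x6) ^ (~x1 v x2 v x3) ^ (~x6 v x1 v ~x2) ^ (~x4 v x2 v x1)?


A pure literal appears in only one polarity across all clauses.
Pure literals: x3 (positive only), x5 (negative only).
Count = 2.

2


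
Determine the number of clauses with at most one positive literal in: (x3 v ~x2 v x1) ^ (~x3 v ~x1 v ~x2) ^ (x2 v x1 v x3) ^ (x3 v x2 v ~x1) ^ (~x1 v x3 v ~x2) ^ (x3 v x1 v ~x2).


A Horn clause has at most one positive literal.
Clause 1: 2 positive lit(s) -> not Horn
Clause 2: 0 positive lit(s) -> Horn
Clause 3: 3 positive lit(s) -> not Horn
Clause 4: 2 positive lit(s) -> not Horn
Clause 5: 1 positive lit(s) -> Horn
Clause 6: 2 positive lit(s) -> not Horn
Total Horn clauses = 2.

2


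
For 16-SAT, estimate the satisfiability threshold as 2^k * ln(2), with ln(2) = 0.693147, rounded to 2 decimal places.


Using the asymptotic formula: threshold ~ 2^k * ln(2).
2^16 = 65536.
65536 * 0.693147 = 45426.08.

45426.08


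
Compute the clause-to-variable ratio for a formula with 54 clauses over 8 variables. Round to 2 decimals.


Clause-to-variable ratio = clauses / variables.
54 / 8 = 6.75.

6.75


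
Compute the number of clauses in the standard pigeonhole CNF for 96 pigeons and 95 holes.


The PHP encoding has two parts:
1) At-least-one-hole clauses: 96 (one per pigeon, each with 95 literals).
2) At-most-one-pigeon-per-hole clauses: 95 holes * C(96,2) = 95 * 4560 = 433200.
Total clauses = 96 + 433200 = 433296.

433296


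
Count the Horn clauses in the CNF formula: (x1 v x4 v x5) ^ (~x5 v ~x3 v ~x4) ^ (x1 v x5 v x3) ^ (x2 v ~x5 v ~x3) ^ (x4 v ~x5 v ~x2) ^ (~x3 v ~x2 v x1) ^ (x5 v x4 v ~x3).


A Horn clause has at most one positive literal.
Clause 1: 3 positive lit(s) -> not Horn
Clause 2: 0 positive lit(s) -> Horn
Clause 3: 3 positive lit(s) -> not Horn
Clause 4: 1 positive lit(s) -> Horn
Clause 5: 1 positive lit(s) -> Horn
Clause 6: 1 positive lit(s) -> Horn
Clause 7: 2 positive lit(s) -> not Horn
Total Horn clauses = 4.

4


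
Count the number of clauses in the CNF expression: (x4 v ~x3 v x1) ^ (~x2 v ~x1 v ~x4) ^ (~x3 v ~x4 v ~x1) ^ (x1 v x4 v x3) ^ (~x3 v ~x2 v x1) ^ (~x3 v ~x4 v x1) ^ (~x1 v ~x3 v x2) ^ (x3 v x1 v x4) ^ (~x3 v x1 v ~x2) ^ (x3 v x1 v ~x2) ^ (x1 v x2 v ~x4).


Each group enclosed in parentheses joined by ^ is one clause.
Counting the conjuncts: 11 clauses.

11


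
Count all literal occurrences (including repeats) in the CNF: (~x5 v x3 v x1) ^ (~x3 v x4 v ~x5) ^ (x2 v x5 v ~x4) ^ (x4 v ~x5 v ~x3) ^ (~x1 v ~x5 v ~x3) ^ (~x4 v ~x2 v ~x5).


Clause lengths: 3, 3, 3, 3, 3, 3.
Sum = 3 + 3 + 3 + 3 + 3 + 3 = 18.

18


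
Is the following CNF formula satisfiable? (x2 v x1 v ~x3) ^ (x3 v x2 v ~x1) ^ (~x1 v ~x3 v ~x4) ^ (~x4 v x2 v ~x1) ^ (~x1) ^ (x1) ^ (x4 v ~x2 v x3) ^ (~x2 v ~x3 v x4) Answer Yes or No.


Check all 16 possible truth assignments.
Number of satisfying assignments found: 0.
The formula is unsatisfiable.

No


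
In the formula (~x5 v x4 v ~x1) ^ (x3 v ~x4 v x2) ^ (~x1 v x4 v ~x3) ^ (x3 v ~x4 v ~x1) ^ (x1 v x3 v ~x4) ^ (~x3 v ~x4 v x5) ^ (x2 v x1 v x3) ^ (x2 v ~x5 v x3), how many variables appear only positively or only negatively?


A pure literal appears in only one polarity across all clauses.
Pure literals: x2 (positive only).
Count = 1.

1


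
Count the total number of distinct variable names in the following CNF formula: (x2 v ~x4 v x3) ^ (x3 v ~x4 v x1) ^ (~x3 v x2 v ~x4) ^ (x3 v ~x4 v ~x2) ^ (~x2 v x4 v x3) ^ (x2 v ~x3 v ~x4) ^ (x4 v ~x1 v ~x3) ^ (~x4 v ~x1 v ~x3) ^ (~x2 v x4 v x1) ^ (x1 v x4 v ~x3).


Identify each distinct variable in the formula.
Variables found: x1, x2, x3, x4.
Total distinct variables = 4.

4


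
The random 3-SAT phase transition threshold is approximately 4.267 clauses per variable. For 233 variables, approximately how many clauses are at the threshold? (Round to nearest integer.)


The 3-SAT phase transition occurs at approximately 4.267 clauses per variable.
m = 4.267 * 233 = 994.211.
Rounded to nearest integer: 994.

994


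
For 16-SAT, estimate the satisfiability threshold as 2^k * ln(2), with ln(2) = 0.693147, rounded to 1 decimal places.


Using the asymptotic formula: threshold ~ 2^k * ln(2).
2^16 = 65536.
65536 * 0.693147 = 45426.1.

45426.1


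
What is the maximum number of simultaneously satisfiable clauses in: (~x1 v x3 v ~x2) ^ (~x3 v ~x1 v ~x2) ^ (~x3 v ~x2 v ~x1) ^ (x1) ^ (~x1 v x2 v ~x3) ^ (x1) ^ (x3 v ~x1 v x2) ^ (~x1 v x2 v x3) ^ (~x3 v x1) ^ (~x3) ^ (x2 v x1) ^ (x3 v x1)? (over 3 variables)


Enumerate all 8 truth assignments.
For each, count how many of the 12 clauses are satisfied.
The formula is not fully satisfiable, so the maximum is below 12.
Maximum simultaneously satisfiable clauses = 11.

11


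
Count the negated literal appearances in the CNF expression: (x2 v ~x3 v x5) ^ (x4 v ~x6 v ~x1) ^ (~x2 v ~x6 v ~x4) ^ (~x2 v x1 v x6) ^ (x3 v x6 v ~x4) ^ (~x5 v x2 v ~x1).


Scan each clause for negated literals.
Clause 1: 1 negative; Clause 2: 2 negative; Clause 3: 3 negative; Clause 4: 1 negative; Clause 5: 1 negative; Clause 6: 2 negative.
Total negative literal occurrences = 10.

10


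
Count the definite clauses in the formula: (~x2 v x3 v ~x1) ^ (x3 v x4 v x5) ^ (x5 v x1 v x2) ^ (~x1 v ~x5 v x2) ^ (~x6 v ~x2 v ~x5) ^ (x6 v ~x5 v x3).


A definite clause has exactly one positive literal.
Clause 1: 1 positive -> definite
Clause 2: 3 positive -> not definite
Clause 3: 3 positive -> not definite
Clause 4: 1 positive -> definite
Clause 5: 0 positive -> not definite
Clause 6: 2 positive -> not definite
Definite clause count = 2.

2


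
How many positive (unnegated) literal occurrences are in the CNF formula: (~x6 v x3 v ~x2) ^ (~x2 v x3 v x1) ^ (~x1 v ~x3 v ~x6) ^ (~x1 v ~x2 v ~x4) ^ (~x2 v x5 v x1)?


Scan each clause for unnegated literals.
Clause 1: 1 positive; Clause 2: 2 positive; Clause 3: 0 positive; Clause 4: 0 positive; Clause 5: 2 positive.
Total positive literal occurrences = 5.

5


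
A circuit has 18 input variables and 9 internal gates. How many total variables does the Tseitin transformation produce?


The Tseitin transformation introduces one auxiliary variable per gate.
Total variables = inputs + gates = 18 + 9 = 27.

27


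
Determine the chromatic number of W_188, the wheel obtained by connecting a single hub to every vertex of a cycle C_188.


W_188 consists of the cycle C_188 together with a hub vertex adjacent to every cycle vertex.
The cycle C_188 needs 2 colors (even cycle -> 2).
The hub is adjacent to every cycle vertex, so it must receive a new color distinct from all of them.
Chromatic number = 2 + 1 = 3.

3


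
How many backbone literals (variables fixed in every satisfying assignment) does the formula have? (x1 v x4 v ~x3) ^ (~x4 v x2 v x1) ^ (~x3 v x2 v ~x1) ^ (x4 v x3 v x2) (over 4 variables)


Find all satisfying assignments: 8 model(s).
Check which variables have the same value in every model.
No variable is fixed across all models.
Backbone size = 0.

0


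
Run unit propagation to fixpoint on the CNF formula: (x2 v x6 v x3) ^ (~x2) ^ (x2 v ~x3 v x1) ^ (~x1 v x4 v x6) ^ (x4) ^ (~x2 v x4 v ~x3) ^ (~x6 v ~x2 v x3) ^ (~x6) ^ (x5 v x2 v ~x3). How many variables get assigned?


Unit propagation repeatedly assigns the literal in any unit clause, then simplifies.
Assignments in order: x2 = F, x4 = T, x6 = F, x3 = T, x1 = T, x5 = T.
No further unit clauses remain.
Total variables assigned = 6.

6


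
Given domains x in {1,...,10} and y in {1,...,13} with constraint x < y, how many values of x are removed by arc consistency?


For the constraint x < y, x needs a supporting value in y's domain.
x can be at most 12 (one less than y's maximum).
Valid x values from domain: 10 out of 10.
Pruned = 10 - 10 = 0.

0


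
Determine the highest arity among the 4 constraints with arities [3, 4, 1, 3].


The arities are: 3, 4, 1, 3.
Scan for the maximum value.
Maximum arity = 4.

4


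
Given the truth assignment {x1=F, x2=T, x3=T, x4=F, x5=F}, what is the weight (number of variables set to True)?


The weight is the number of variables assigned True.
True variables: x2, x3.
Weight = 2.

2


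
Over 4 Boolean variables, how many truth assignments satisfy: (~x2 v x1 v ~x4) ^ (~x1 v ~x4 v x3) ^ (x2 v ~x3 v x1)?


Enumerate all 16 truth assignments over 4 variables.
Test each against every clause.
Satisfying assignments found: 10.

10


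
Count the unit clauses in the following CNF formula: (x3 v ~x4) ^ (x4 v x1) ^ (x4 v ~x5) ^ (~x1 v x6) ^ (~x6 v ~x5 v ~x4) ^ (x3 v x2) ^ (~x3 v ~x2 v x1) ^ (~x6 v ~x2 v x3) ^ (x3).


A unit clause contains exactly one literal.
Unit clauses found: (x3).
Count = 1.

1


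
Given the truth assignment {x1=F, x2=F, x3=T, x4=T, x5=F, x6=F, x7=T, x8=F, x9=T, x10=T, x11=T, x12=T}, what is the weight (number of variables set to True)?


The weight is the number of variables assigned True.
True variables: x3, x4, x7, x9, x10, x11, x12.
Weight = 7.

7
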